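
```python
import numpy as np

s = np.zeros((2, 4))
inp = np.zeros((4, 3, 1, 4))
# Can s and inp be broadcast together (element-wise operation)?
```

Yes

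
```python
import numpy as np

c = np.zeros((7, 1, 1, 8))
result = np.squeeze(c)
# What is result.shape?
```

(7, 8)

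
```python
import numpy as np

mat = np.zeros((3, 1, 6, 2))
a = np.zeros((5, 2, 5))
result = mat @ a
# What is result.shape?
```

(3, 5, 6, 5)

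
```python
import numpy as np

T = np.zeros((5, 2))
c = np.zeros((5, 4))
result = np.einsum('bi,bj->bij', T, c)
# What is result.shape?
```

(5, 2, 4)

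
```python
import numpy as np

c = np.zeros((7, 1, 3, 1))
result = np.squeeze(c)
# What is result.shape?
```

(7, 3)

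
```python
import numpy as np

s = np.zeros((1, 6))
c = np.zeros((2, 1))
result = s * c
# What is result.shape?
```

(2, 6)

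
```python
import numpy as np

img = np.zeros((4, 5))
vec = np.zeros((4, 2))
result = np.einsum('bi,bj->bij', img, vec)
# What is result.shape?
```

(4, 5, 2)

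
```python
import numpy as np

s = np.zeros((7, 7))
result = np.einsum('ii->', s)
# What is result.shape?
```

()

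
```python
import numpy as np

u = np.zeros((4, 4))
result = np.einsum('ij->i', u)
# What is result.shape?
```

(4,)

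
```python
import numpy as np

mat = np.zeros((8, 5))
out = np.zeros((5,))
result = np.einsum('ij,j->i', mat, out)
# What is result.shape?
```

(8,)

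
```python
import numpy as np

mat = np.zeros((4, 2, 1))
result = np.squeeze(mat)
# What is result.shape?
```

(4, 2)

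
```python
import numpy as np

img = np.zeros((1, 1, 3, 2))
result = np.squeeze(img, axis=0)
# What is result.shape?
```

(1, 3, 2)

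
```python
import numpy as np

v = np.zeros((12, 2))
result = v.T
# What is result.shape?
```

(2, 12)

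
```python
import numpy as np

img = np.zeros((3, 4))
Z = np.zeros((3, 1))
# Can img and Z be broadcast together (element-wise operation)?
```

Yes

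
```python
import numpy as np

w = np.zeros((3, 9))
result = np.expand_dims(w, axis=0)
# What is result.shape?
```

(1, 3, 9)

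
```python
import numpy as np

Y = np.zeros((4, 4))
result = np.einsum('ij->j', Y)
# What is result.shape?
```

(4,)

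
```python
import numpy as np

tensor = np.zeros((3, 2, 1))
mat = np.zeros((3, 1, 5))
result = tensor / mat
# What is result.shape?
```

(3, 2, 5)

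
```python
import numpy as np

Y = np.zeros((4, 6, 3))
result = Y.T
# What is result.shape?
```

(3, 6, 4)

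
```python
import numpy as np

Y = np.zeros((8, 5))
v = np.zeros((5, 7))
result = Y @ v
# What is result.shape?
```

(8, 7)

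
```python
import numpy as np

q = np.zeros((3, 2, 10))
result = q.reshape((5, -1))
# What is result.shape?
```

(5, 12)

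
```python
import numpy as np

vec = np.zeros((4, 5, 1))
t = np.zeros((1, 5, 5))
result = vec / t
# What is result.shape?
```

(4, 5, 5)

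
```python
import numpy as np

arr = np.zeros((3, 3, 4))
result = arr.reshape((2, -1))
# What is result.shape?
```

(2, 18)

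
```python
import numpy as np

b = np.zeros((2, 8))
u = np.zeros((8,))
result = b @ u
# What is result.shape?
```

(2,)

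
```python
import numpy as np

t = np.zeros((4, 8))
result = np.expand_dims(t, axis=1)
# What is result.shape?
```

(4, 1, 8)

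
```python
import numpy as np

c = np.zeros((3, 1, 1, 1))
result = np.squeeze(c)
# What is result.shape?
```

(3,)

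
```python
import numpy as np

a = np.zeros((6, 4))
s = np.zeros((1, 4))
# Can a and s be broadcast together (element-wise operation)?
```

Yes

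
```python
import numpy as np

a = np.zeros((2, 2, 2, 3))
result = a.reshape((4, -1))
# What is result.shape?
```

(4, 6)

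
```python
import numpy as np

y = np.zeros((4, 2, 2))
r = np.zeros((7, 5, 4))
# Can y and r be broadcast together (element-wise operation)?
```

No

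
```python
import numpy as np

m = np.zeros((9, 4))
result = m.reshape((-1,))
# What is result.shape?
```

(36,)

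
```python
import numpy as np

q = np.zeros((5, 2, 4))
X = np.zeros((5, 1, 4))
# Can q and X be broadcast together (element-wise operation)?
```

Yes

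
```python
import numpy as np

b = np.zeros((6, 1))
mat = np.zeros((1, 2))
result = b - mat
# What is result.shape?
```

(6, 2)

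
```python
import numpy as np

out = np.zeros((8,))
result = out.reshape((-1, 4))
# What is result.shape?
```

(2, 4)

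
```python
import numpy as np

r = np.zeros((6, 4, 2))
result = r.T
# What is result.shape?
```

(2, 4, 6)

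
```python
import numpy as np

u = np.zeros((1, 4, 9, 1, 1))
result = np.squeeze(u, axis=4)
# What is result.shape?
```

(1, 4, 9, 1)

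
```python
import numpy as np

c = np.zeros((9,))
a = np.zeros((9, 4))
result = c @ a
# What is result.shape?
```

(4,)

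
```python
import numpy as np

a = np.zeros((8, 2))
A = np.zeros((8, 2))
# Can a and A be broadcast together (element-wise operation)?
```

Yes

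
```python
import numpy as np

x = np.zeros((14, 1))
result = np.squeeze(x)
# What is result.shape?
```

(14,)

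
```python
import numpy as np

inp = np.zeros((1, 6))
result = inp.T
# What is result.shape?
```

(6, 1)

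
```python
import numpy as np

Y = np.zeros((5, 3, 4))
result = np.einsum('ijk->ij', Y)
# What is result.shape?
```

(5, 3)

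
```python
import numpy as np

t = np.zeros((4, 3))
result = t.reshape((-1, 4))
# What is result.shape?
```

(3, 4)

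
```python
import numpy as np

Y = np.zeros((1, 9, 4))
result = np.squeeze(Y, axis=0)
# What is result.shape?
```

(9, 4)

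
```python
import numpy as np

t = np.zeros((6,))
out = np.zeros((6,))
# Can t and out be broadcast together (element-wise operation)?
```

Yes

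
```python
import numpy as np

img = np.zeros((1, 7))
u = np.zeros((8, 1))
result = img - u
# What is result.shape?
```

(8, 7)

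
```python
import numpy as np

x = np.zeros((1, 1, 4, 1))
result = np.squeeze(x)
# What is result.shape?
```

(4,)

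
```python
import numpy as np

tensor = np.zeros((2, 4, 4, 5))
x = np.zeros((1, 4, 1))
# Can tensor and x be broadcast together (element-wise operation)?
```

Yes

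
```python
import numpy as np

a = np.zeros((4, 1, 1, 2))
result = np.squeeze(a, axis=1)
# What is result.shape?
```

(4, 1, 2)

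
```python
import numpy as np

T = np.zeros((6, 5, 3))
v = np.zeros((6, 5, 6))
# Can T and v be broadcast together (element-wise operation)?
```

No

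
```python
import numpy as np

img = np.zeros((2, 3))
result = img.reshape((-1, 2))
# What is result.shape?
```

(3, 2)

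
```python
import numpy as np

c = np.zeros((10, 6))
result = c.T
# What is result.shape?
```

(6, 10)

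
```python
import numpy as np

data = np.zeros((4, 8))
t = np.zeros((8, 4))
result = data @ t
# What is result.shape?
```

(4, 4)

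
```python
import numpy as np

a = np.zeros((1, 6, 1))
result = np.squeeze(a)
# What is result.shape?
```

(6,)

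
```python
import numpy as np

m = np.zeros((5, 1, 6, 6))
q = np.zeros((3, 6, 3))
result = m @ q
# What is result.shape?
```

(5, 3, 6, 3)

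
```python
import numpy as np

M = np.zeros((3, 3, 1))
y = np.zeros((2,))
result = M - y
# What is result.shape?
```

(3, 3, 2)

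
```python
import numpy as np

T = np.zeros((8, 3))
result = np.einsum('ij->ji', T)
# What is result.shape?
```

(3, 8)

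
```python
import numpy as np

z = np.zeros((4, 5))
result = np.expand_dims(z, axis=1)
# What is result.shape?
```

(4, 1, 5)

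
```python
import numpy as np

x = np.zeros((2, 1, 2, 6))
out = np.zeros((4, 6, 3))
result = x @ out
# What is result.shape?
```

(2, 4, 2, 3)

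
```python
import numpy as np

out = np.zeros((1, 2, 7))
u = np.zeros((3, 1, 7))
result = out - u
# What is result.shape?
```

(3, 2, 7)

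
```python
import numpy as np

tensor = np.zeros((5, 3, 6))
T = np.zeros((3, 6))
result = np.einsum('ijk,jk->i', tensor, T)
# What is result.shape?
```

(5,)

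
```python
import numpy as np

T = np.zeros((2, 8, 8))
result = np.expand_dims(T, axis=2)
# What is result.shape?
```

(2, 8, 1, 8)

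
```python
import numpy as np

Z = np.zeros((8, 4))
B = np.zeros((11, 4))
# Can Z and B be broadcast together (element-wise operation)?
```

No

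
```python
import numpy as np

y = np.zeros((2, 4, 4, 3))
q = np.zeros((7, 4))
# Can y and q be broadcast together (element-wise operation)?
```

No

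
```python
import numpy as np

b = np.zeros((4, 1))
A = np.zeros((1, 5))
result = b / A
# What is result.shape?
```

(4, 5)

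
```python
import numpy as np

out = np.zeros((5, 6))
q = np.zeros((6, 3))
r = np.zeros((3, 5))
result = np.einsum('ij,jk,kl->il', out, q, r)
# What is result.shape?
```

(5, 5)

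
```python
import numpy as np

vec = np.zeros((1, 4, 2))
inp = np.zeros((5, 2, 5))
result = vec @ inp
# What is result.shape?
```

(5, 4, 5)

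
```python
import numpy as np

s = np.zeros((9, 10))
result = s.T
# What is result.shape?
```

(10, 9)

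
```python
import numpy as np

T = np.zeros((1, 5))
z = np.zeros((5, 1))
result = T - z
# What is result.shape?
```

(5, 5)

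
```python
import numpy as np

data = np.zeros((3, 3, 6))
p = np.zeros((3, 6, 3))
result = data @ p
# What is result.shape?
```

(3, 3, 3)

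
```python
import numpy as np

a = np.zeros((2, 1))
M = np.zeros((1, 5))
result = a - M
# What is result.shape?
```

(2, 5)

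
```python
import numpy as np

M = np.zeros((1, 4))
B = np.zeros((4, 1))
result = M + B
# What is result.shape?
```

(4, 4)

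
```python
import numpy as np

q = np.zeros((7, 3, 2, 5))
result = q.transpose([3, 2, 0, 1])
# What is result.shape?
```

(5, 2, 7, 3)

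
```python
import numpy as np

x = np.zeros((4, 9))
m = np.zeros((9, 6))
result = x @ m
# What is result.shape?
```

(4, 6)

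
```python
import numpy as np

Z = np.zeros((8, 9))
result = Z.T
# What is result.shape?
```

(9, 8)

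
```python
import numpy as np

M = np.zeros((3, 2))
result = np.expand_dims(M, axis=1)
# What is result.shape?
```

(3, 1, 2)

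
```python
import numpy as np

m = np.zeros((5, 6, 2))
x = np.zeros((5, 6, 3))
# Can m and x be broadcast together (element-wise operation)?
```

No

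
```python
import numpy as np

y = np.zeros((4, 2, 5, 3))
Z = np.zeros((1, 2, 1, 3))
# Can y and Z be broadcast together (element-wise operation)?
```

Yes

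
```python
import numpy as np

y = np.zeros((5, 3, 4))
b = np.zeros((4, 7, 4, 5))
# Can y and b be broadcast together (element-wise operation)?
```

No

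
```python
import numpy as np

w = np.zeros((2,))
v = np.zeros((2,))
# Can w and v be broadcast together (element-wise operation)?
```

Yes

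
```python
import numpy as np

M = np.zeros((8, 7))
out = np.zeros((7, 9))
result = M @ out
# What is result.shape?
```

(8, 9)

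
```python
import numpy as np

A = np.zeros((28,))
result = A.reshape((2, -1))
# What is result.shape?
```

(2, 14)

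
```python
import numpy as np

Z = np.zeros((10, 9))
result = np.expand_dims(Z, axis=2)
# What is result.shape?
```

(10, 9, 1)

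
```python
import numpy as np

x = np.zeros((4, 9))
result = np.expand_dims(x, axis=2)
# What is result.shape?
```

(4, 9, 1)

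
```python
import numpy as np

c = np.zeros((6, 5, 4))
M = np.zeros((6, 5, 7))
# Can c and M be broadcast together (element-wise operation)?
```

No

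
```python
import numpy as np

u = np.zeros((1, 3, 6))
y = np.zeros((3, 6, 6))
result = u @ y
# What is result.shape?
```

(3, 3, 6)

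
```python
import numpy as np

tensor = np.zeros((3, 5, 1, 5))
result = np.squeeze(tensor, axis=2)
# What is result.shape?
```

(3, 5, 5)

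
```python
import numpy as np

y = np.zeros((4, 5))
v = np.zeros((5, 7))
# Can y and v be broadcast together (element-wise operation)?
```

No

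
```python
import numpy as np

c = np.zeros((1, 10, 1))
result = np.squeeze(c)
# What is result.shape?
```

(10,)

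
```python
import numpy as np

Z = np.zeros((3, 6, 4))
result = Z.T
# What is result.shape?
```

(4, 6, 3)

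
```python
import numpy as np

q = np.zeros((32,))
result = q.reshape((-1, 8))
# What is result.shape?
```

(4, 8)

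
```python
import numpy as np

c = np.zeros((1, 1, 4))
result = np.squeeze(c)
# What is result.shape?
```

(4,)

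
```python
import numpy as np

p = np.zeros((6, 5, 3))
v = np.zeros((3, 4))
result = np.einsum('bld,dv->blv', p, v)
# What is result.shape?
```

(6, 5, 4)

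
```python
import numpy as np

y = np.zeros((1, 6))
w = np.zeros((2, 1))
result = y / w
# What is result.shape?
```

(2, 6)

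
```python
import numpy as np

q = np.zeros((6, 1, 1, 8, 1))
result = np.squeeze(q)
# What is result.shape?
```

(6, 8)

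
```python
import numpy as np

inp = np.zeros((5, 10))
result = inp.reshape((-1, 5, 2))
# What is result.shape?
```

(5, 5, 2)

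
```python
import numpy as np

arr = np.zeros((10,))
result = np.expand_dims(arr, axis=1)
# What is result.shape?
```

(10, 1)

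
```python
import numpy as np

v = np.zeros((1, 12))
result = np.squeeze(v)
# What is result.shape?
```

(12,)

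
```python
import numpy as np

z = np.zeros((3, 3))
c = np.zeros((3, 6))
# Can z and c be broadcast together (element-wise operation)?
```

No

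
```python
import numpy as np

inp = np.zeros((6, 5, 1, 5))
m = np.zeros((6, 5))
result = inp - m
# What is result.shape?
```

(6, 5, 6, 5)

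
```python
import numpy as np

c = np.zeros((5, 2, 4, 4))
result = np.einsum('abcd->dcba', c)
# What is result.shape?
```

(4, 4, 2, 5)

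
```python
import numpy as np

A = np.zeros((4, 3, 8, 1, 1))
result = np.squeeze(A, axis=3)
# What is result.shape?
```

(4, 3, 8, 1)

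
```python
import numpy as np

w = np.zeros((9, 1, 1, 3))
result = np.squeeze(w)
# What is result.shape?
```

(9, 3)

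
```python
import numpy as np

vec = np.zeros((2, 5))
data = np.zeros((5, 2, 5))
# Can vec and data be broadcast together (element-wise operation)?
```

Yes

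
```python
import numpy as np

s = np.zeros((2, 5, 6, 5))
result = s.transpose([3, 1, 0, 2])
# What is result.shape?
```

(5, 5, 2, 6)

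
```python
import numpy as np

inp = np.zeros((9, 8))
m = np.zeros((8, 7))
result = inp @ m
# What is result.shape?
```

(9, 7)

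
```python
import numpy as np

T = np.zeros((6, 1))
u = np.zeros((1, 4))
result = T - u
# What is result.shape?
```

(6, 4)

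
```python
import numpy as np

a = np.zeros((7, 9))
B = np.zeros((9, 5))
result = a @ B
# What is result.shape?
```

(7, 5)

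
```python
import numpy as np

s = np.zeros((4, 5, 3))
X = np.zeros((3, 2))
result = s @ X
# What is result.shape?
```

(4, 5, 2)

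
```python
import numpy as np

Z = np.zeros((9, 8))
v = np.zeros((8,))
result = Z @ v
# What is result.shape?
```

(9,)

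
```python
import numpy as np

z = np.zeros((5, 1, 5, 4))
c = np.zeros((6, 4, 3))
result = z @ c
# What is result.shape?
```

(5, 6, 5, 3)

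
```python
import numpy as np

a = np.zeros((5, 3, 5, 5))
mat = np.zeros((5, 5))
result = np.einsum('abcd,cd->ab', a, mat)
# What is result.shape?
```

(5, 3)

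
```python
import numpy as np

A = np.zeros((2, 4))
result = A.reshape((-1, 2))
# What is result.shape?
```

(4, 2)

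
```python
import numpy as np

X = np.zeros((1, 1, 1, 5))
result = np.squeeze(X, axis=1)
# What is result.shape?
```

(1, 1, 5)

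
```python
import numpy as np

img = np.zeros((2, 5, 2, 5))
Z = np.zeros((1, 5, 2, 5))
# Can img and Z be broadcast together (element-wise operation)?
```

Yes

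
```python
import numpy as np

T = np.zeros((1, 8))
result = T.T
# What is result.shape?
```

(8, 1)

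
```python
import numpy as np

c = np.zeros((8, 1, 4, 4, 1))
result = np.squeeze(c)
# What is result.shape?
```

(8, 4, 4)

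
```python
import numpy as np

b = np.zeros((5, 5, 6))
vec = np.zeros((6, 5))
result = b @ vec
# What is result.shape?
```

(5, 5, 5)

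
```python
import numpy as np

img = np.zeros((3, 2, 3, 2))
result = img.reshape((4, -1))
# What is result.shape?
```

(4, 9)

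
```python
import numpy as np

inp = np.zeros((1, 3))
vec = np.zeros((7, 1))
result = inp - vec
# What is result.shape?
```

(7, 3)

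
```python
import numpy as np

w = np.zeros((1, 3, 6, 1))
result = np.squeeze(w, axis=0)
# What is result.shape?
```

(3, 6, 1)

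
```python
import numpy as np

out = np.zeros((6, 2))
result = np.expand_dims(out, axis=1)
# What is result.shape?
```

(6, 1, 2)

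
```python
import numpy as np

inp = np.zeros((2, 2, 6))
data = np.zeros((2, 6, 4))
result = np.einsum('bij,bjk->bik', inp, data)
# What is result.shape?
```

(2, 2, 4)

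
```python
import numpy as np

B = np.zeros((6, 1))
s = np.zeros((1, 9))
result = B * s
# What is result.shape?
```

(6, 9)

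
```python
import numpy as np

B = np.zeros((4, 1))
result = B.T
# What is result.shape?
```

(1, 4)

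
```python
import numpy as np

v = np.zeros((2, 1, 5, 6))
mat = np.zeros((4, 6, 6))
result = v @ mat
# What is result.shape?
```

(2, 4, 5, 6)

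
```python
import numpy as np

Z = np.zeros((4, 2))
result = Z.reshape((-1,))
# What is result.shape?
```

(8,)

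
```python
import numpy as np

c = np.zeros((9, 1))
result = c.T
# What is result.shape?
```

(1, 9)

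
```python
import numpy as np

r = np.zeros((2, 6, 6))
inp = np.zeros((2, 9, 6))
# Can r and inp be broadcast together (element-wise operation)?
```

No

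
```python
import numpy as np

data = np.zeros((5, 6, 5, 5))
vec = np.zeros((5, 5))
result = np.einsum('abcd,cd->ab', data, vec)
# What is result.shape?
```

(5, 6)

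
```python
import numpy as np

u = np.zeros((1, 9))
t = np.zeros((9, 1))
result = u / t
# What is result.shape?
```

(9, 9)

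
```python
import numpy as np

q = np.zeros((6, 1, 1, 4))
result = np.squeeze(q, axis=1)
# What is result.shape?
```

(6, 1, 4)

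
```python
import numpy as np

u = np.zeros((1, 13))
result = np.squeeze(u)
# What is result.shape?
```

(13,)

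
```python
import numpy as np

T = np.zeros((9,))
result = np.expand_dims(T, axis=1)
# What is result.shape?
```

(9, 1)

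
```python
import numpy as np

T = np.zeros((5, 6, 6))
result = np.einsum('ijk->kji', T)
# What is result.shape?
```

(6, 6, 5)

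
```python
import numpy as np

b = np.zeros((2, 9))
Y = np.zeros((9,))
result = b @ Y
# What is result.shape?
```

(2,)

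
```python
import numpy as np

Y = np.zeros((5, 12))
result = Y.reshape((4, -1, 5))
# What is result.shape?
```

(4, 3, 5)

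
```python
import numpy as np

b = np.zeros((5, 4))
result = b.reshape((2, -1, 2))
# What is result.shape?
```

(2, 5, 2)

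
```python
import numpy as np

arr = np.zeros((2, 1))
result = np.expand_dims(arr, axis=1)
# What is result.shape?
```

(2, 1, 1)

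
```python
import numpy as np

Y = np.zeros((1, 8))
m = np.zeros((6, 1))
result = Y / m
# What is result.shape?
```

(6, 8)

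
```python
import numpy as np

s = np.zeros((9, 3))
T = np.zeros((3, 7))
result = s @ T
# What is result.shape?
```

(9, 7)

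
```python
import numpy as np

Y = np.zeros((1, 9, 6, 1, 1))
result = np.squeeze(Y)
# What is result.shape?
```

(9, 6)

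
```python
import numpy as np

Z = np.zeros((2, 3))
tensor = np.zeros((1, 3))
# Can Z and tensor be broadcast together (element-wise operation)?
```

Yes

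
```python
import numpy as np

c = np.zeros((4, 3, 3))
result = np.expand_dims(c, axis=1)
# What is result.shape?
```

(4, 1, 3, 3)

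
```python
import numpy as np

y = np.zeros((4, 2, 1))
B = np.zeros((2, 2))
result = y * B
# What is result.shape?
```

(4, 2, 2)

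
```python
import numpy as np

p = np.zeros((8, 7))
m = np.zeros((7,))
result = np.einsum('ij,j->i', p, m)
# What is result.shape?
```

(8,)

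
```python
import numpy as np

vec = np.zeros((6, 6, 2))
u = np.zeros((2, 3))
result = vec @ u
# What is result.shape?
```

(6, 6, 3)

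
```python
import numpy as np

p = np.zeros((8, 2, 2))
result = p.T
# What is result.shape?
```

(2, 2, 8)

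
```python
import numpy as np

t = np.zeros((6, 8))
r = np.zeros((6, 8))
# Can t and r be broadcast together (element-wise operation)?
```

Yes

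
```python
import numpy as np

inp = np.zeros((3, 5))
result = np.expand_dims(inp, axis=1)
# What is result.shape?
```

(3, 1, 5)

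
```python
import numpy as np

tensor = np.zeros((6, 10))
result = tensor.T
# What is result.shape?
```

(10, 6)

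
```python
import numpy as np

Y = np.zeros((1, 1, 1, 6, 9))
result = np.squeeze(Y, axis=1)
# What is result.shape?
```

(1, 1, 6, 9)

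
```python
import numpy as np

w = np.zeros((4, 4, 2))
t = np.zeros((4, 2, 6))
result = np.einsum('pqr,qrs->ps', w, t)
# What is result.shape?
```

(4, 6)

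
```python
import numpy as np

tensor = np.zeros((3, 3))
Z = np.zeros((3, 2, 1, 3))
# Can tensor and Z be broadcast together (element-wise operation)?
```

Yes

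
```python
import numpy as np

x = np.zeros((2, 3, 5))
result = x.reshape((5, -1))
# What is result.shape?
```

(5, 6)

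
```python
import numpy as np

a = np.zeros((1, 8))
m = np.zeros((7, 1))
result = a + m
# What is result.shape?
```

(7, 8)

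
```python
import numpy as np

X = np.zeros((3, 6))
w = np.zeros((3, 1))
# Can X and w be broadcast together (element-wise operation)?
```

Yes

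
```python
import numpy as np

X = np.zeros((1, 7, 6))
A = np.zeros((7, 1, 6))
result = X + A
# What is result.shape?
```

(7, 7, 6)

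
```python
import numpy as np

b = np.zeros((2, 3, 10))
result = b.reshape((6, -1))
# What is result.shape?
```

(6, 10)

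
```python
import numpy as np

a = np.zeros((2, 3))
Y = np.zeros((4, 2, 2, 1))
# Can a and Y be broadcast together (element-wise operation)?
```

Yes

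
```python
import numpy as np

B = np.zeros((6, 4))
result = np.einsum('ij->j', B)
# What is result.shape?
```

(4,)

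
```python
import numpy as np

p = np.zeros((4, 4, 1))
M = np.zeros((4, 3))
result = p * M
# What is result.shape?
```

(4, 4, 3)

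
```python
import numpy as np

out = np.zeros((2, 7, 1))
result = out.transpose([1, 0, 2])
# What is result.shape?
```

(7, 2, 1)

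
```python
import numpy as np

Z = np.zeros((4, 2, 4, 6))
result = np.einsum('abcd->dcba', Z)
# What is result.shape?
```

(6, 4, 2, 4)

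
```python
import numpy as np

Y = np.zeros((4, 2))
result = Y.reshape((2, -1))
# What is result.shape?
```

(2, 4)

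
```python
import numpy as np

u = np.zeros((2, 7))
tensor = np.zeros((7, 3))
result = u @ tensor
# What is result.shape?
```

(2, 3)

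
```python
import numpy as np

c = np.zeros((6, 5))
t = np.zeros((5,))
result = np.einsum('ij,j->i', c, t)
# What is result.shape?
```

(6,)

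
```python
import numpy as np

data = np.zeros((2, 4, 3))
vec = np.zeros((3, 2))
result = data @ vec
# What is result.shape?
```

(2, 4, 2)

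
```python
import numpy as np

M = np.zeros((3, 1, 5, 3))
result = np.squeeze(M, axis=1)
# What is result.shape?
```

(3, 5, 3)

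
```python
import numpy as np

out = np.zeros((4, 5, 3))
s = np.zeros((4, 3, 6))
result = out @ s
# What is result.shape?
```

(4, 5, 6)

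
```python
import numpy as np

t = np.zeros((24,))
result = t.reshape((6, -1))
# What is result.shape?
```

(6, 4)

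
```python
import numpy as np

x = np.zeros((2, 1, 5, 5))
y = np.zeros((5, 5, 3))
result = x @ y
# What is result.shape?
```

(2, 5, 5, 3)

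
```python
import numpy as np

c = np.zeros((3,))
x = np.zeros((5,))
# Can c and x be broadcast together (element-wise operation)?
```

No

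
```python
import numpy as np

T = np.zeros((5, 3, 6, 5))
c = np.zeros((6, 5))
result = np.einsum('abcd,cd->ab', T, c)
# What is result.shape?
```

(5, 3)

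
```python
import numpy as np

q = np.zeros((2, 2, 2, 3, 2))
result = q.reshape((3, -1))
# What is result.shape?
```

(3, 16)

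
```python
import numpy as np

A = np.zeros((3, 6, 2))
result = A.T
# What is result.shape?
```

(2, 6, 3)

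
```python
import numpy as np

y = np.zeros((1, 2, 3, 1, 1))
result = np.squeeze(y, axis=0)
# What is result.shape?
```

(2, 3, 1, 1)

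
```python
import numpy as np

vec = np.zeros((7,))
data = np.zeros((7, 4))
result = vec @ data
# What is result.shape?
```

(4,)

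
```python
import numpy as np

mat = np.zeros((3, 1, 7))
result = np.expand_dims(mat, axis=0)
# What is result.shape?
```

(1, 3, 1, 7)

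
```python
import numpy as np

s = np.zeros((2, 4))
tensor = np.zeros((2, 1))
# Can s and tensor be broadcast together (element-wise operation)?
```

Yes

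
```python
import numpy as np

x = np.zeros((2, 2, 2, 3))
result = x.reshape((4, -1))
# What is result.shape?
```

(4, 6)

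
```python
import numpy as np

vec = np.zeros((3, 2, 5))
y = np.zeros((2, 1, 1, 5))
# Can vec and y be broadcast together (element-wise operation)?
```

Yes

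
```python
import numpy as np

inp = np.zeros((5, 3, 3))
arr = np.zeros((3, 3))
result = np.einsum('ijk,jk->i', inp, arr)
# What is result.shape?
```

(5,)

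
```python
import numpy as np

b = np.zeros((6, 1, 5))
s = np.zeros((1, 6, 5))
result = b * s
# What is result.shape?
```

(6, 6, 5)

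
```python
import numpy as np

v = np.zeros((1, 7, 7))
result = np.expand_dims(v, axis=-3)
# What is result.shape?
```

(1, 1, 7, 7)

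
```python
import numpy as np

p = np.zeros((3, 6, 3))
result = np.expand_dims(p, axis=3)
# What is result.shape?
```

(3, 6, 3, 1)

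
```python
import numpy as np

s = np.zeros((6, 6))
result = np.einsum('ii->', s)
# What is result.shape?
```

()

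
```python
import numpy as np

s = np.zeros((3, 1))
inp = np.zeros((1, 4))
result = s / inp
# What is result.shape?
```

(3, 4)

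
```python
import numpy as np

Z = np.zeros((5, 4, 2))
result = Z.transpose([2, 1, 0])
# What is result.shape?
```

(2, 4, 5)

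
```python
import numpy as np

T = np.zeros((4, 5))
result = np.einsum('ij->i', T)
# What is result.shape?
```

(4,)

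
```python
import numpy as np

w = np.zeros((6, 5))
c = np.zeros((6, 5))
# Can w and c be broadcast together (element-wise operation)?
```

Yes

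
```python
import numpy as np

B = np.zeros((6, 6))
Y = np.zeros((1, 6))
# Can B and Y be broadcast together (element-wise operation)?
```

Yes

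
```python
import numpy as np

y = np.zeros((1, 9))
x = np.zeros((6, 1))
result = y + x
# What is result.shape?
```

(6, 9)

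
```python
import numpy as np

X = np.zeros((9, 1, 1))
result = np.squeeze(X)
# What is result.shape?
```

(9,)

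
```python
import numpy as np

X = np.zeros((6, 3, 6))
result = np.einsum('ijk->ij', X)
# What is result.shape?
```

(6, 3)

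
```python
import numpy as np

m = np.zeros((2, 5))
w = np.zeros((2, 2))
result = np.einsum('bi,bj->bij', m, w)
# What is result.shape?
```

(2, 5, 2)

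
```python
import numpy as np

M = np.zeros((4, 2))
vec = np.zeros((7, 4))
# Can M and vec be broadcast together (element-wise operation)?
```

No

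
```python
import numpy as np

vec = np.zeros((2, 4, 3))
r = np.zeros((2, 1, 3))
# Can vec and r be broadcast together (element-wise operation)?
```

Yes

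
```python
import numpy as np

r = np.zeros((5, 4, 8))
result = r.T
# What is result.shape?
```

(8, 4, 5)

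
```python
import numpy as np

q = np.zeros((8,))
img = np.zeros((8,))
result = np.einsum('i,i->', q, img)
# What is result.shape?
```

()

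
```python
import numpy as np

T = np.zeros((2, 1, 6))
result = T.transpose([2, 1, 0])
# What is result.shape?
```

(6, 1, 2)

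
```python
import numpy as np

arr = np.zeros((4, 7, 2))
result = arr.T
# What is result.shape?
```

(2, 7, 4)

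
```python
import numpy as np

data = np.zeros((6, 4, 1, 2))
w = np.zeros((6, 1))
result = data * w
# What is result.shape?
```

(6, 4, 6, 2)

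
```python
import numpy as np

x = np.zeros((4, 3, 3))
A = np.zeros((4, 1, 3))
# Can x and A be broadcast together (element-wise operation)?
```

Yes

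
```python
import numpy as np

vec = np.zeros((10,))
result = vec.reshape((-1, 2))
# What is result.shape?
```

(5, 2)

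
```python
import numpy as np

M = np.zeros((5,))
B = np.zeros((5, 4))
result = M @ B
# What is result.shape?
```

(4,)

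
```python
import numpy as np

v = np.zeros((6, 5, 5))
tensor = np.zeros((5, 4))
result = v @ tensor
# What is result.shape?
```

(6, 5, 4)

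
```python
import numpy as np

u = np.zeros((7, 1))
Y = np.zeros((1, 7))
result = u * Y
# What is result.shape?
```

(7, 7)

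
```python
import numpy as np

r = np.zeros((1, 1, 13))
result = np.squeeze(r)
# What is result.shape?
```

(13,)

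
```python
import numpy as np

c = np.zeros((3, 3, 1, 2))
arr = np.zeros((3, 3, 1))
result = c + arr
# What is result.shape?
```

(3, 3, 3, 2)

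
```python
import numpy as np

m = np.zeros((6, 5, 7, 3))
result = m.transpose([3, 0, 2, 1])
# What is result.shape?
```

(3, 6, 7, 5)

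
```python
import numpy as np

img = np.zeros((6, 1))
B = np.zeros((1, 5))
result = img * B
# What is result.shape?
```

(6, 5)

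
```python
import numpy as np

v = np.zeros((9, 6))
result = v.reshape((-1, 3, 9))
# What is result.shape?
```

(2, 3, 9)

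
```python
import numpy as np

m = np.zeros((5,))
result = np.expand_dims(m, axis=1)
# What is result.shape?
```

(5, 1)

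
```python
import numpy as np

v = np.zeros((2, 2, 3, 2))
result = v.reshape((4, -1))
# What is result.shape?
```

(4, 6)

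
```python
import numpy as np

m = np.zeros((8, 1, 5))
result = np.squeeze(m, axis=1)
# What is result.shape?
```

(8, 5)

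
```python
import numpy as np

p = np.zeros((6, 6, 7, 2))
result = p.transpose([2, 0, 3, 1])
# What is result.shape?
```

(7, 6, 2, 6)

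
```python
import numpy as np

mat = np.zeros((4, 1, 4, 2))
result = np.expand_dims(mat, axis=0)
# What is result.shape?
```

(1, 4, 1, 4, 2)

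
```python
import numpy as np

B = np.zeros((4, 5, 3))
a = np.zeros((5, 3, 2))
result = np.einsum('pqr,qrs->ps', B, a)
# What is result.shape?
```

(4, 2)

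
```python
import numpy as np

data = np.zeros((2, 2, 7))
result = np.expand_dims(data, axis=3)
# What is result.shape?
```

(2, 2, 7, 1)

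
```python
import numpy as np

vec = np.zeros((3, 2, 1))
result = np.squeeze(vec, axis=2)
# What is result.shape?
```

(3, 2)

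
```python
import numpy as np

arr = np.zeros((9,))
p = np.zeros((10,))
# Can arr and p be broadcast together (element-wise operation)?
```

No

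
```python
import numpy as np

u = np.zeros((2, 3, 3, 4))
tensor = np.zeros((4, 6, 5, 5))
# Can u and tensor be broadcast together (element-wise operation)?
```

No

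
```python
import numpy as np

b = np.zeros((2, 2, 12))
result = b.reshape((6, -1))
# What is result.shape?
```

(6, 8)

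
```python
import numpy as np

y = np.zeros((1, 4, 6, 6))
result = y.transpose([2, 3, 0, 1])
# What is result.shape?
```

(6, 6, 1, 4)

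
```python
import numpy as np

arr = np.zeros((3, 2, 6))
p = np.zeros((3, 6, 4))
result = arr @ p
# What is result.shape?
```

(3, 2, 4)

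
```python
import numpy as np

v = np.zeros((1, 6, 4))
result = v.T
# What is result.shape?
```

(4, 6, 1)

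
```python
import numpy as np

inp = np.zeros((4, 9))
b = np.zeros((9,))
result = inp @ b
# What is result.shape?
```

(4,)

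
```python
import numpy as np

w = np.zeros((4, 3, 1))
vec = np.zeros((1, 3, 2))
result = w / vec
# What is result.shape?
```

(4, 3, 2)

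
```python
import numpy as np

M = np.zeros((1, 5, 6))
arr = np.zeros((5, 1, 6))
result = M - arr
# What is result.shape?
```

(5, 5, 6)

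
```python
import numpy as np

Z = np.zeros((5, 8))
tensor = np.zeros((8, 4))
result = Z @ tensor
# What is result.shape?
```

(5, 4)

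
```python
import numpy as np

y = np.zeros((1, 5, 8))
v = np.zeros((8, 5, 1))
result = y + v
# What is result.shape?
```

(8, 5, 8)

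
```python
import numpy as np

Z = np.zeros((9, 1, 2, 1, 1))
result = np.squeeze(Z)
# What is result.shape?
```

(9, 2)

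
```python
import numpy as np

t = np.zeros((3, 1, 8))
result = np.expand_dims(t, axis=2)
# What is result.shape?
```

(3, 1, 1, 8)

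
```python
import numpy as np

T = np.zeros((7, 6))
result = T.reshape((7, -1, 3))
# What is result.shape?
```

(7, 2, 3)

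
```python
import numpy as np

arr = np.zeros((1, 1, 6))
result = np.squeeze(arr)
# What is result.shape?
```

(6,)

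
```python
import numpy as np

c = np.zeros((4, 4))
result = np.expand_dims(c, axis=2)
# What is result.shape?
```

(4, 4, 1)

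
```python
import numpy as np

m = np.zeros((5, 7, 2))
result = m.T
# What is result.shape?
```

(2, 7, 5)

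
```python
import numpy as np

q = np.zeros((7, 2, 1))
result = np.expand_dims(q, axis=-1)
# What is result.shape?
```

(7, 2, 1, 1)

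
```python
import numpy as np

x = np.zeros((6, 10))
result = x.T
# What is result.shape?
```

(10, 6)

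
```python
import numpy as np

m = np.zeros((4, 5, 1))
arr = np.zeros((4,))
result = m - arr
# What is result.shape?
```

(4, 5, 4)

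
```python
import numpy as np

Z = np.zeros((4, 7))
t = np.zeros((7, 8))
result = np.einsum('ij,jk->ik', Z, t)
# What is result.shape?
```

(4, 8)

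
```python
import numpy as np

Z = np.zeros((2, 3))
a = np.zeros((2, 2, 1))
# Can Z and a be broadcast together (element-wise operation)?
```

Yes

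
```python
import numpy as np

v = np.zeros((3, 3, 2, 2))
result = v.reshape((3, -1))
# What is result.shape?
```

(3, 12)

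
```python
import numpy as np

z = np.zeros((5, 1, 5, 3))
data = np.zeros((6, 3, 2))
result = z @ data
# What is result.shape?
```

(5, 6, 5, 2)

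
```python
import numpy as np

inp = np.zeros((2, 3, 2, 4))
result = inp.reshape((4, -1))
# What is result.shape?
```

(4, 12)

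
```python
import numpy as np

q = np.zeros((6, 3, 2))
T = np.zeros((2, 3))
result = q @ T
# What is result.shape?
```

(6, 3, 3)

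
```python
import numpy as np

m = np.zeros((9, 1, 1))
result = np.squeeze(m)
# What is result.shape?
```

(9,)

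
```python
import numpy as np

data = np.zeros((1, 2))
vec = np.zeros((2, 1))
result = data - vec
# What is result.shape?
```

(2, 2)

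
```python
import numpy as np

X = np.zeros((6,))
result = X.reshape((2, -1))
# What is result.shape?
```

(2, 3)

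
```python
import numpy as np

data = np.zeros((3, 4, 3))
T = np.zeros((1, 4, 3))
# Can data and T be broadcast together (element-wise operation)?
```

Yes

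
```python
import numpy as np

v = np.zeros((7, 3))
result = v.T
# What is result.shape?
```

(3, 7)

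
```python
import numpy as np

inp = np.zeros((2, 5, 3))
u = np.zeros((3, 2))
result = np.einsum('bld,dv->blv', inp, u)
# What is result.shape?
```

(2, 5, 2)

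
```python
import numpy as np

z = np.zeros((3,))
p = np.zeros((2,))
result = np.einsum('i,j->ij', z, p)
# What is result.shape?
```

(3, 2)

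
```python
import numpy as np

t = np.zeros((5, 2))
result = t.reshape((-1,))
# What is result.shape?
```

(10,)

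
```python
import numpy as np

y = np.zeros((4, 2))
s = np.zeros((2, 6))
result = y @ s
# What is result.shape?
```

(4, 6)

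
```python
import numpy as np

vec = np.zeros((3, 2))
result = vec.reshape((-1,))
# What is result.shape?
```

(6,)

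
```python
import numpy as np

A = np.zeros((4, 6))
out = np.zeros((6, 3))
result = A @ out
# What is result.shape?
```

(4, 3)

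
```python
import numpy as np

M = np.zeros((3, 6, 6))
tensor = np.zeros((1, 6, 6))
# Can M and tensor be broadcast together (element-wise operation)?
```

Yes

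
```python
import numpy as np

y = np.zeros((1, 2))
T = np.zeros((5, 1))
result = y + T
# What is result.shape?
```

(5, 2)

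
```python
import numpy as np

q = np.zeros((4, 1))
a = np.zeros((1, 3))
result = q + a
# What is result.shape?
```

(4, 3)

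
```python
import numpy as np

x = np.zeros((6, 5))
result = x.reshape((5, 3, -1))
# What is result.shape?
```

(5, 3, 2)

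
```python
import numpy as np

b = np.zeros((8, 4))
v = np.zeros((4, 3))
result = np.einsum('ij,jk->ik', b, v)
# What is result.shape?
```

(8, 3)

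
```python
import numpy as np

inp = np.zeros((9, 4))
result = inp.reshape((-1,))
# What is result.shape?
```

(36,)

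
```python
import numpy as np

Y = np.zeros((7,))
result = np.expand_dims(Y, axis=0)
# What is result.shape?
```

(1, 7)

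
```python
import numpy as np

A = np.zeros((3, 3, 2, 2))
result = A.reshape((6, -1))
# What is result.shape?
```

(6, 6)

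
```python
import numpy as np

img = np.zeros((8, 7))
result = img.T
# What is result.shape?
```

(7, 8)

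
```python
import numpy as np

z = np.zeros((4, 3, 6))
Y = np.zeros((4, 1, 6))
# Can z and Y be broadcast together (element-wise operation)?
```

Yes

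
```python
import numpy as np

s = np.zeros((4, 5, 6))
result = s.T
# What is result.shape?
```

(6, 5, 4)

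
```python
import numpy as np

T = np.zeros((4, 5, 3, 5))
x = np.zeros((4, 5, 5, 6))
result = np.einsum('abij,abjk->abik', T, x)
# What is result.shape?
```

(4, 5, 3, 6)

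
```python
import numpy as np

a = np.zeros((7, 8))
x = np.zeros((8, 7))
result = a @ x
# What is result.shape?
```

(7, 7)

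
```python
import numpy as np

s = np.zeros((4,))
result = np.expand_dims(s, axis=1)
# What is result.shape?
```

(4, 1)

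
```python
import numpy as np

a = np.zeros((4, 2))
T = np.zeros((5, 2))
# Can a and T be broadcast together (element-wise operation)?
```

No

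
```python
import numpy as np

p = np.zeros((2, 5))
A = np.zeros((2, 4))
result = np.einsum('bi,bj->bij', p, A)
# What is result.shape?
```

(2, 5, 4)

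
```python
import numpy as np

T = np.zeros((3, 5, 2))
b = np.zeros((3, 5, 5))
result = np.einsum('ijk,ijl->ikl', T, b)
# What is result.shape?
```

(3, 2, 5)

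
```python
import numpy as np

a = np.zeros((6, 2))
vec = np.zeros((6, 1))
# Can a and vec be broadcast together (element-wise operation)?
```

Yes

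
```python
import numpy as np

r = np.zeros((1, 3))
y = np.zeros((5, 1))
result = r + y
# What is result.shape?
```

(5, 3)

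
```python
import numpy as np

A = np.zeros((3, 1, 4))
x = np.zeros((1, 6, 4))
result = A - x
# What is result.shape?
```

(3, 6, 4)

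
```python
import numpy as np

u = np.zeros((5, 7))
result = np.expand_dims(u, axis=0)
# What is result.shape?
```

(1, 5, 7)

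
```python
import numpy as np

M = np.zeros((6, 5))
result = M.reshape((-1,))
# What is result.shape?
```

(30,)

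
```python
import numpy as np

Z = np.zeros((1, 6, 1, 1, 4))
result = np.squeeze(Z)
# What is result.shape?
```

(6, 4)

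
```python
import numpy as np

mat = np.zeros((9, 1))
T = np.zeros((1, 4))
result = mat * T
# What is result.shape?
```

(9, 4)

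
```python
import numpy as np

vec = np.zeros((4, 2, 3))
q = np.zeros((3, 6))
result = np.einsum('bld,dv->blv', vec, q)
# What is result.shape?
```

(4, 2, 6)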